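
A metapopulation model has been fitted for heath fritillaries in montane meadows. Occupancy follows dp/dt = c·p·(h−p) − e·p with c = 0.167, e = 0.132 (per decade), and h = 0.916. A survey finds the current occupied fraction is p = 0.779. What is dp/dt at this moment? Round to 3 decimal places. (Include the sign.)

-0.085

Colonization term: c·p·(h−p) = 0.167×0.779×0.1370 = 0.01782.
Extinction term: e·p = 0.10283.
dp/dt = 0.01782 − 0.10283 = -0.08501.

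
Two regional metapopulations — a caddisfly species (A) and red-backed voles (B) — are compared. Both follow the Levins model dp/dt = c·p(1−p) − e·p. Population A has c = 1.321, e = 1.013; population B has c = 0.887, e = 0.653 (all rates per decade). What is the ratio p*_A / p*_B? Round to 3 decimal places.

A: p*_A = 1 − 1.013/1.321 = 0.2332.
B: p*_B = 1 − 0.653/0.887 = 0.2638.
p*_A / p*_B = 0.2332/0.2638 = 0.8838.

0.884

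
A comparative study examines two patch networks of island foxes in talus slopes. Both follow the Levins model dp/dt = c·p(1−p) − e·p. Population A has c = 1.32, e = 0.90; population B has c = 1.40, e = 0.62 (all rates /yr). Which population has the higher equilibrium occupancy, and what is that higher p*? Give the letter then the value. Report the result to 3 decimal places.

A: p*_A = 1 − 0.90/1.32 = 0.3182.
B: p*_B = 1 − 0.62/1.40 = 0.5571.
B is higher at 0.5571.

B, 0.557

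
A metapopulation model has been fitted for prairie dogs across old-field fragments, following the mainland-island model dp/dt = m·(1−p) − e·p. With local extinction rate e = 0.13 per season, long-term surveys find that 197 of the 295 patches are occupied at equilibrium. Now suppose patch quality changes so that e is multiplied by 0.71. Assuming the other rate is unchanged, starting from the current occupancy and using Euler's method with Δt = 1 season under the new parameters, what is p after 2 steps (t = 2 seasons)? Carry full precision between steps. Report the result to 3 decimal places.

Observed p* = 197/295 = 0.66780.
Balance m(1−p*) = e·p* gives m = e·p*/(1−p*) = 0.13×0.66780/0.33220 = 0.26133.
Starting from p₀ = 0.66780; update p ← p + (dp/dt)·Δt with the new parameters.
  1  |  dp/dt·Δt = +0.025176  |  p_1 = 0.692973
  2  |  dp/dt·Δt = +0.016273  |  p_2 = 0.709246

0.709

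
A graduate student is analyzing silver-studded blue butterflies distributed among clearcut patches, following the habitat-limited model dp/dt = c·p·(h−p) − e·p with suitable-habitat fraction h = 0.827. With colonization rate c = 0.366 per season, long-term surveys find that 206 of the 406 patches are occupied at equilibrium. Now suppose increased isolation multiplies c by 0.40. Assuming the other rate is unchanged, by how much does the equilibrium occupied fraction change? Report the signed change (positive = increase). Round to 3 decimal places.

Observed p* = 206/406 = 0.50739.
Balance c(h−p*) = e gives e = 0.366×(0.827 − 0.50739) = 0.11698.
New p* = 0.827 − e/c = 0.827 − 0.11698/0.14640 = 0.02796.
Δp* = 0.02796 − 0.50739 = -0.47943.

-0.479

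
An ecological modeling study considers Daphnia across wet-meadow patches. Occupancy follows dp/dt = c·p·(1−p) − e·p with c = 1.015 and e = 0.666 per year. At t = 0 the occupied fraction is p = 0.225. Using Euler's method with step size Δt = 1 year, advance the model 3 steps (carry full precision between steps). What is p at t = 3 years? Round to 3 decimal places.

0.295

Update rule: p ← p + [c·p·(1−p) − e·p]·Δt with Δt = 1.
step 1: Δp = +0.02714, p = 0.25214
step 2: Δp = +0.02347, p = 0.27561
step 3: Δp = +0.01909, p = 0.29470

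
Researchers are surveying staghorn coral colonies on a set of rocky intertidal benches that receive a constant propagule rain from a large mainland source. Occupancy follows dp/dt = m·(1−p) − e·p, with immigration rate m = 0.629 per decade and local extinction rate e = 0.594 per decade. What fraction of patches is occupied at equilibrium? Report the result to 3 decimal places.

At equilibrium the propagule rain into empty patches balances local extinction: m(1−p*) = e·p*.
p* = m/(m+e) = 0.629/(0.629+0.594) = 0.629/1.2230 = 0.5143.

0.514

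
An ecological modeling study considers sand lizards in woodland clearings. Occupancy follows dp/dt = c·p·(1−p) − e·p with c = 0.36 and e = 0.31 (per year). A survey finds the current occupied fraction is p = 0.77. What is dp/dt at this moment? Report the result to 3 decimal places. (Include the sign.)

Colonization term: c·p·(1−p) = 0.36×0.77×0.2300 = 0.06376.
Extinction term: e·p = 0.23870.
dp/dt = 0.06376 − 0.23870 = -0.17494.

-0.175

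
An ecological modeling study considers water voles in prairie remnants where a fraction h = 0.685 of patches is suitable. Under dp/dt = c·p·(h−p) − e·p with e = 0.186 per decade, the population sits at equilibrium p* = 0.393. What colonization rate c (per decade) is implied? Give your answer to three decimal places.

At equilibrium c(h−p*) = e, so c = e/(h−p*).
c = 0.186/(0.685 − 0.393) = 0.186/0.2920 = 0.6370.

0.637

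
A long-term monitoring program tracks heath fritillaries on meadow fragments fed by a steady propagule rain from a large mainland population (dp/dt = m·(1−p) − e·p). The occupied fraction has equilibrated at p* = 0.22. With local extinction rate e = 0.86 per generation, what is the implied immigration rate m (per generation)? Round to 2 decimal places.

0.24

At equilibrium m(1−p*) = e·p*, so m = e·p*/(1−p*).
m = 0.86 × 0.22 / 0.7800 = 0.1892/0.7800 = 0.2426.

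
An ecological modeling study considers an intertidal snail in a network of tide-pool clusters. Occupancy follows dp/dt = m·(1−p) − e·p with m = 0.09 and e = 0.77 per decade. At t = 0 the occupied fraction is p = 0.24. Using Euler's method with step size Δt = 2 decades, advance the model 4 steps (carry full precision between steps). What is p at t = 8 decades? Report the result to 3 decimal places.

0.141

Update rule: p ← p + [m·(1−p) − e·p]·Δt with Δt = 2.
t = 2: p = 0.24000 + (-0.23280) = 0.00720
t = 4: p = 0.00720 + (+0.16762) = 0.17482
t = 6: p = 0.17482 + (-0.12068) = 0.05413
t = 8: p = 0.05413 + (+0.08689) = 0.14102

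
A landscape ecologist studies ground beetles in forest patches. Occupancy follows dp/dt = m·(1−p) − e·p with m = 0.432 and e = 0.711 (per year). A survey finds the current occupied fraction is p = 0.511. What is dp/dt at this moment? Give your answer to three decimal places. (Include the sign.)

-0.152

Colonization term: m·(1−p) = 0.432×0.4890 = 0.21125.
Extinction term: e·p = 0.36332.
dp/dt = 0.21125 − 0.36332 = -0.15207.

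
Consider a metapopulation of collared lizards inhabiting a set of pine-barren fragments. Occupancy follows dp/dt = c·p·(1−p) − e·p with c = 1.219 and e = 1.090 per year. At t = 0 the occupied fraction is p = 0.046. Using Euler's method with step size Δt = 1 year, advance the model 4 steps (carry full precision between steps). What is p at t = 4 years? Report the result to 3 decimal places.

0.060

Update rule: p ← p + [c·p·(1−p) − e·p]·Δt with Δt = 1.
t = 1: p = 0.04600 + (+0.00335) = 0.04935
t = 2: p = 0.04935 + (+0.00340) = 0.05275
t = 3: p = 0.05275 + (+0.00341) = 0.05616
t = 4: p = 0.05616 + (+0.00340) = 0.05956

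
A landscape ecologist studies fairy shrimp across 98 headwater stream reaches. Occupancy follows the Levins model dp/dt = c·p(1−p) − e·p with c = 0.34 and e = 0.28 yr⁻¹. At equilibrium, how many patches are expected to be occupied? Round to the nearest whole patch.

p* = 1 − e/c = 1 − 0.28/0.34 = 0.1765.
Expected occupied patches = N × p* = 98 × 0.1765 = 17.29 ≈ 17.

17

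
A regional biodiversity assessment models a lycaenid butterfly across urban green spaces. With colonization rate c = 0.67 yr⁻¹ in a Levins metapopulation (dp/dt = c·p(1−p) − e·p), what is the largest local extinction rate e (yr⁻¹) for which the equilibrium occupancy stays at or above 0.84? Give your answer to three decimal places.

1 − e/c ≥ 0.84 ⇒ e ≤ c(1 − 0.84) = 0.67 × 0.1600.
e_max = 0.1072.

0.107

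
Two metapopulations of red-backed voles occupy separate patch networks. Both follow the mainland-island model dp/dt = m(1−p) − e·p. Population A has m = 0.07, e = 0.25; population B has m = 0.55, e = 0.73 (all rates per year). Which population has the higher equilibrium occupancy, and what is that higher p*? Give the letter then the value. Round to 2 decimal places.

A: p*_A = m/(m+e) = 0.07/0.3200 = 0.2188.
B: p*_B = 0.55/1.2800 = 0.4297.
B is higher at 0.4297.

B, 0.43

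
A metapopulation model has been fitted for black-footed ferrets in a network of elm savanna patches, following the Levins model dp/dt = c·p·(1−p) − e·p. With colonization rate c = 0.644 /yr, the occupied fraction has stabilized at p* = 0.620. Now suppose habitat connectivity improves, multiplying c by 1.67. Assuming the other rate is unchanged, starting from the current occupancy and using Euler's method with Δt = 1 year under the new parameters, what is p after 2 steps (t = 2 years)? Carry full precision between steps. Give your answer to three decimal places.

0.761

Balance c(1−p*) = e gives e = 0.644×(1 − 0.62000) = 0.24472.
Starting from p₀ = 0.62000; update p ← p + (dp/dt)·Δt with the new parameters.
t = 1: p = 0.62000 + (+0.10166) = 0.72166
t = 2: p = 0.72166 + (+0.03943) = 0.76108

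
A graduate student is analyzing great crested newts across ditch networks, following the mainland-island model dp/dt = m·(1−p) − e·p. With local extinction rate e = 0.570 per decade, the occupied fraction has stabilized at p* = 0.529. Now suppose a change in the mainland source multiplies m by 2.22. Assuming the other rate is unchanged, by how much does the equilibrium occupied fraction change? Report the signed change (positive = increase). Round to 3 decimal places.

Balance m(1−p*) = e·p* gives m = e·p*/(1−p*) = 0.570×0.52900/0.47100 = 0.64019.
New p* = m/(m+e) = 1.42122/(1.42122+0.57000) = 0.71374.
Δp* = 0.71374 − 0.52900 = +0.18474.

0.185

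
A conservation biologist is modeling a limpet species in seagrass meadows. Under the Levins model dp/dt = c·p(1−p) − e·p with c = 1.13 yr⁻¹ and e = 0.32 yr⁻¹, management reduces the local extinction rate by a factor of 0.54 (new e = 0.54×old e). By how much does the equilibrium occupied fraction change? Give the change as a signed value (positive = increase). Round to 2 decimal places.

Before: p* = 1 − 0.32/1.13 = 0.7168.
After the change, c = 1.13, e = 0.1728, so p* = 1 − 0.1728/1.13 = 0.8471.
Δp* = 0.8471 − 0.7168 = +0.1303.

0.13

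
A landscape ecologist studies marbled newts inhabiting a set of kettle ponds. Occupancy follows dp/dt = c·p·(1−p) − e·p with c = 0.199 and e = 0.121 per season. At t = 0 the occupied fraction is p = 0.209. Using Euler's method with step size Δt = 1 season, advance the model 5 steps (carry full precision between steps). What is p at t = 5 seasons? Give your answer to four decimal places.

Update rule: p ← p + [c·p·(1−p) − e·p]·Δt with Δt = 1.
p: 0.20900 → 0.21661  (Δp = +0.00761)
p: 0.21661 → 0.22417  (Δp = +0.00756)
p: 0.22417 → 0.23165  (Δp = +0.00749)
p: 0.23165 → 0.23904  (Δp = +0.00739)
p: 0.23904 → 0.24632  (Δp = +0.00727)

0.2463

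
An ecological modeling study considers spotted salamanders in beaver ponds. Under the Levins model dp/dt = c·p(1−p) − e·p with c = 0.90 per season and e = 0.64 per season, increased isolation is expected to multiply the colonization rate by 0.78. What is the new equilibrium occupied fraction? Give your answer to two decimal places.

Before: p* = 1 − 0.64/0.90 = 0.2889.
After the change, c = 0.702, e = 0.64, so p* = 1 − 0.64/0.702 = 0.0883.

0.09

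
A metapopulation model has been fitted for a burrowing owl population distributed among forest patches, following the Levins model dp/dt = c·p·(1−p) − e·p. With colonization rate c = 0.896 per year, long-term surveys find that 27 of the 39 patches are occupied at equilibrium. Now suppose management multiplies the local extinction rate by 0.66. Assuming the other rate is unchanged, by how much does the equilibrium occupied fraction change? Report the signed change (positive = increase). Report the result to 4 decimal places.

0.1046

Observed p* = 27/39 = 0.69231.
Balance c(1−p*) = e gives e = 0.896×(1 − 0.69231) = 0.27569.
New p* = 1 − e/c = 1 − 0.18196/0.89600 = 0.79692.
Δp* = 0.79692 − 0.69231 = +0.10461.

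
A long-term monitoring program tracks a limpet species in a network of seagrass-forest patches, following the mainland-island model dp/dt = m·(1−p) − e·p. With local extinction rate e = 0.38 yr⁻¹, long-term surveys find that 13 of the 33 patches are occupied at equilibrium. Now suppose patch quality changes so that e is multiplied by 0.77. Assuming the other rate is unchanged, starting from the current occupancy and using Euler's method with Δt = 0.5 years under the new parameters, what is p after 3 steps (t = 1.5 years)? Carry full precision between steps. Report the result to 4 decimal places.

Observed p* = 13/33 = 0.39394.
Balance m(1−p*) = e·p* gives m = e·p*/(1−p*) = 0.38×0.39394/0.60606 = 0.24700.
Starting from p₀ = 0.39394; update p ← p + (dp/dt)·Δt with the new parameters.
p: 0.39394 → 0.41115  (Δp = +0.01722)
p: 0.41115 → 0.42373  (Δp = +0.01257)
p: 0.42373 → 0.43290  (Δp = +0.00918)

0.4329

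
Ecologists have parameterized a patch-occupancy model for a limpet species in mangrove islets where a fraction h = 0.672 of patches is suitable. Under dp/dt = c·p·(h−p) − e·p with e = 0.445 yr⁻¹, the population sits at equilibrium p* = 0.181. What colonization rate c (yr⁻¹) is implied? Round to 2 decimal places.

0.91

At equilibrium c(h−p*) = e, so c = e/(h−p*).
c = 0.445/(0.672 − 0.181) = 0.445/0.4910 = 0.9063.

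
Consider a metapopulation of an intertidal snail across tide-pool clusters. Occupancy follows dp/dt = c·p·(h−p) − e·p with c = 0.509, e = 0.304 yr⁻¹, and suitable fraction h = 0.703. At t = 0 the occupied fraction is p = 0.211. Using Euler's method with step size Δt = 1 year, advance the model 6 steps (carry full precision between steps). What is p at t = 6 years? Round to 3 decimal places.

0.163

Update rule: p ← p + [c·p·(h−p) − e·p]·Δt with Δt = 1.
  1  |  dp/dt·Δt = -0.011304  |  p_1 = 0.199696
  2  |  dp/dt·Δt = -0.009549  |  p_2 = 0.190147
  3  |  dp/dt·Δt = -0.008168  |  p_3 = 0.181979
  4  |  dp/dt·Δt = -0.007061  |  p_4 = 0.174918
  5  |  dp/dt·Δt = -0.006158  |  p_5 = 0.168760
  6  |  dp/dt·Δt = -0.005412  |  p_6 = 0.163347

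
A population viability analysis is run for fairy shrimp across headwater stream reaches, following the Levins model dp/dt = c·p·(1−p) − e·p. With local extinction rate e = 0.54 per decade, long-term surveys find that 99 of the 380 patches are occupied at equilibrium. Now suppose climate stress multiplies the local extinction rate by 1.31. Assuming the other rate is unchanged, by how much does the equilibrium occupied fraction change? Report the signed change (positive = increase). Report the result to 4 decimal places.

Observed p* = 99/380 = 0.26053.
Balance c(1−p*) = e gives c = e/(1 − 0.26053) = 0.54/0.73947 = 0.73025.
New p* = 1 − e/c = 1 − 0.70740/0.73025 = 0.03129.
Δp* = 0.03129 − 0.26053 = -0.22924.

-0.2292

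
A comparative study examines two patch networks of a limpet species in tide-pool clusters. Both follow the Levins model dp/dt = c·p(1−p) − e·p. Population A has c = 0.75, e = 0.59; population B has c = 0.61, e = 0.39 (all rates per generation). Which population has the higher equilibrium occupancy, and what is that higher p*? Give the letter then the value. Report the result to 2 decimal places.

A: p*_A = 1 − 0.59/0.75 = 0.2133.
B: p*_B = 1 − 0.39/0.61 = 0.3607.
B is higher at 0.3607.

B, 0.36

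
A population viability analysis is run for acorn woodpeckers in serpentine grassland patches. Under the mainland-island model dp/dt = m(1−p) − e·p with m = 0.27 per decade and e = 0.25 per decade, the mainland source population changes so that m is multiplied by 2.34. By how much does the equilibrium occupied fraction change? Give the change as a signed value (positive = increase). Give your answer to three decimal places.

Before: p* = 0.27/(0.27+0.25) = 0.5192.
After: m = 0.6318, e = 0.25; p* = 0.6318/0.8818 = 0.7165.
Δp* = 0.7165 − 0.5192 = +0.1973.

0.197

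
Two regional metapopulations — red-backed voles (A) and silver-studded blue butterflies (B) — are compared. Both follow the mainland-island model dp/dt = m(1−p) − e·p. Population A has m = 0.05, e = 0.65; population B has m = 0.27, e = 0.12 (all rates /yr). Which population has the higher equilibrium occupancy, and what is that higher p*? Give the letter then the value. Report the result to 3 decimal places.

B, 0.692

A: p*_A = m/(m+e) = 0.05/0.7000 = 0.0714.
B: p*_B = 0.27/0.3900 = 0.6923.
B is higher at 0.6923.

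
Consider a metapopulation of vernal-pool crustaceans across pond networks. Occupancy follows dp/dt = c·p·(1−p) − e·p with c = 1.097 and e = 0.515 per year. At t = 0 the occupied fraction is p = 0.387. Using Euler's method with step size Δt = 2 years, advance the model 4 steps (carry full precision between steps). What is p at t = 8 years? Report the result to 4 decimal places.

0.5306

Update rule: p ← p + [c·p·(1−p) − e·p]·Δt with Δt = 2.
p: 0.38700 → 0.50887  (Δp = +0.12187)
p: 0.50887 → 0.53306  (Δp = +0.02419)
p: 0.53306 → 0.53011  (Δp = -0.00295)
p: 0.53011 → 0.53061  (Δp = +0.00050)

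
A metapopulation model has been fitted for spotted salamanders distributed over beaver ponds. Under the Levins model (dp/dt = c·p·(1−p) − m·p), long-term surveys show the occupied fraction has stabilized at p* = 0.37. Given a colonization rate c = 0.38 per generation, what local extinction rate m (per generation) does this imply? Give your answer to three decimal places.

0.239

At equilibrium c(1−p*) = m.
m = 0.38 × (1 − 0.37) = 0.38 × 0.6300 = 0.2394.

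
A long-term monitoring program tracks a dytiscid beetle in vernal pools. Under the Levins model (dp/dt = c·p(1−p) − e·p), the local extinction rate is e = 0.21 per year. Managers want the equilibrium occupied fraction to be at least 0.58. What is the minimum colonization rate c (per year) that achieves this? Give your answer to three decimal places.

0.500

p* = 1 − e/c ≥ 0.58 requires e/c ≤ 0.4200, i.e. c ≥ e/0.4200.
c_min = 0.21/0.4200 = 0.5000.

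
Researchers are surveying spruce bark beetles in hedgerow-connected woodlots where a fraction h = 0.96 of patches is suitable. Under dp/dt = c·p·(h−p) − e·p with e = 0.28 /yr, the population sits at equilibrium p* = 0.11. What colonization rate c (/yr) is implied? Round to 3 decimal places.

0.329

At equilibrium c(h−p*) = e, so c = e/(h−p*).
c = 0.28/(0.96 − 0.11) = 0.28/0.8500 = 0.3294.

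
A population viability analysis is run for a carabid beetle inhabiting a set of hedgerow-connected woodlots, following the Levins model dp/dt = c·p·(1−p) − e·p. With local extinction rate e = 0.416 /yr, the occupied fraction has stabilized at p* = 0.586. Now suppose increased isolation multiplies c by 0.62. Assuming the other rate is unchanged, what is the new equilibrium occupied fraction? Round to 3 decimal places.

Balance c(1−p*) = e gives c = e/(1 − 0.58600) = 0.416/0.41400 = 1.00483.
New p* = 1 − e/c = 1 − 0.41600/0.62299 = 0.33225.

0.332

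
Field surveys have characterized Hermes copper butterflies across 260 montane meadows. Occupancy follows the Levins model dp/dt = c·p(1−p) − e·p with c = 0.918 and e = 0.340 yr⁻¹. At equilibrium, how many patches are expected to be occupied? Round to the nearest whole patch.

p* = 1 − e/c = 1 − 0.340/0.918 = 0.6296.
Expected occupied patches = N × p* = 260 × 0.6296 = 163.70 ≈ 164.

164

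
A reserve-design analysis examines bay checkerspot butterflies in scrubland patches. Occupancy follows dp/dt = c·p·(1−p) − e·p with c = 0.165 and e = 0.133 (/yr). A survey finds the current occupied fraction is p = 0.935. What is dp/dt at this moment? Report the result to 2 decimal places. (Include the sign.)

Colonization term: c·p·(1−p) = 0.165×0.935×0.0650 = 0.01003.
Extinction term: e·p = 0.12436.
dp/dt = 0.01003 − 0.12436 = -0.11433.

-0.11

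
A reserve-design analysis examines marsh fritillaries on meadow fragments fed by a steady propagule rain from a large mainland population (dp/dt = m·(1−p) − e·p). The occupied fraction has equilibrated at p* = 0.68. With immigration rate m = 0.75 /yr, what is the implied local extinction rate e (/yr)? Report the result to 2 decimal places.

0.35

At equilibrium m(1−p*) = e·p*, so e = m(1−p*)/p*.
e = 0.75 × 0.3200 / 0.68 = 0.3529.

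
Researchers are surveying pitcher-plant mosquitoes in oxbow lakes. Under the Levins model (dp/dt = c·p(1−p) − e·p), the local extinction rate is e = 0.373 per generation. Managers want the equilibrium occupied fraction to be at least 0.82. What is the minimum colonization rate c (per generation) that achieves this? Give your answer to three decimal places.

p* = 1 − e/c ≥ 0.82 requires e/c ≤ 0.1800, i.e. c ≥ e/0.1800.
c_min = 0.373/0.1800 = 2.0722.

2.072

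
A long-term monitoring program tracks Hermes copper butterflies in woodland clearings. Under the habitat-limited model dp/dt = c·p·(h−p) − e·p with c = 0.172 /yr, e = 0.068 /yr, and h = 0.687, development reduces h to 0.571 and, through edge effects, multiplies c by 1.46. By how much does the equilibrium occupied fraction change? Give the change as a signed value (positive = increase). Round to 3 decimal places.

0.009

Before: p* = h − e/c = 0.687 − 0.068/0.172 = 0.687 − 0.3953 = 0.2917.
After: c = 0.25112, e = 0.068, h = 0.571; p* = 0.571 − 0.068/0.25112 = 0.3002.
Δp* = 0.3002 − 0.2917 = +0.0086.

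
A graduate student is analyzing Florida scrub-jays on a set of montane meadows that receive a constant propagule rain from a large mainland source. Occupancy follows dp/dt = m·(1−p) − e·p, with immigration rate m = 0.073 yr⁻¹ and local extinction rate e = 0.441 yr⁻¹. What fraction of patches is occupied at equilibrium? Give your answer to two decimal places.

0.14

At equilibrium the propagule rain into empty patches balances local extinction: m(1−p*) = e·p*.
p* = m/(m+e) = 0.073/(0.073+0.441) = 0.073/0.5140 = 0.1420.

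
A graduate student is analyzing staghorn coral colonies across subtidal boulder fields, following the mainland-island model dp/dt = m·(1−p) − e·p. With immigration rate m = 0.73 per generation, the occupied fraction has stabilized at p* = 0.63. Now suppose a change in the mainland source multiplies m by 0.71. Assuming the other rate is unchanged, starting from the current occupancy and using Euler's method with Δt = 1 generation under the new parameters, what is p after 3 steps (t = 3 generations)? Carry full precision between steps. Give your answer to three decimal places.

Balance m(1−p*) = e·p* gives e = m(1−p*)/p* = 0.73×0.37000/0.63000 = 0.42873.
Starting from p₀ = 0.63000; update p ← p + (dp/dt)·Δt with the new parameters.
  1  |  dp/dt·Δt = -0.078329  |  p_1 = 0.551671
  2  |  dp/dt·Δt = -0.004149  |  p_2 = 0.547522
  3  |  dp/dt·Δt = -0.000220  |  p_3 = 0.547302

0.547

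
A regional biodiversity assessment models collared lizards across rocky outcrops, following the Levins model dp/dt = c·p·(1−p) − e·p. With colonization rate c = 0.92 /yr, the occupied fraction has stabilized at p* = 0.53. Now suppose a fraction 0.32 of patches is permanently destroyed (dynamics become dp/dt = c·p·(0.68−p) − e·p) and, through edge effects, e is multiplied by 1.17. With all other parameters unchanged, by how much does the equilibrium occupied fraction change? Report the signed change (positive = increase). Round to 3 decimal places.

Balance c(1−p*) = e gives e = 0.92×(1 − 0.53000) = 0.43240.
New p* = 0.68 − e/c = 0.68 − 0.50591/0.92000 = 0.13010.
Δp* = 0.13010 − 0.53000 = -0.39990.

-0.400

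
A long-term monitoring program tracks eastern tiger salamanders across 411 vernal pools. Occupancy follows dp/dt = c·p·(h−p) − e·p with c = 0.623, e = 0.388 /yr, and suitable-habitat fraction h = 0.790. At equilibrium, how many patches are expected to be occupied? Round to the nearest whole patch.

69

p* = h − e/c = 0.790 − 0.6228 = 0.1672.
Expected occupied patches = N × p* = 411 × 0.1672 = 68.72 ≈ 69.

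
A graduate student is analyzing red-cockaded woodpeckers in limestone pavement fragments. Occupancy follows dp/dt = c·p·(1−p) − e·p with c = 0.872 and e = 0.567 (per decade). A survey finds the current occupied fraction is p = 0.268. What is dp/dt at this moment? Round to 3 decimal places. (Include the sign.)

0.019

Colonization term: c·p·(1−p) = 0.872×0.268×0.7320 = 0.17107.
Extinction term: e·p = 0.15196.
dp/dt = 0.17107 − 0.15196 = 0.01911.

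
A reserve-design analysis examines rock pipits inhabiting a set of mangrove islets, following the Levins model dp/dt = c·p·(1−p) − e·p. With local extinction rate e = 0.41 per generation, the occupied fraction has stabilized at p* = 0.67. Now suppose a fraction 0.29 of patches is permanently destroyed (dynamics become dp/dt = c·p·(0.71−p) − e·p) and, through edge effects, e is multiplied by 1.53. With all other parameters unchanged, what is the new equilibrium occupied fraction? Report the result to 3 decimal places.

0.205

Balance c(1−p*) = e gives c = e/(1 − 0.67000) = 0.41/0.33000 = 1.24242.
New p* = 0.71 − e/c = 0.71 − 0.62730/1.24242 = 0.20510.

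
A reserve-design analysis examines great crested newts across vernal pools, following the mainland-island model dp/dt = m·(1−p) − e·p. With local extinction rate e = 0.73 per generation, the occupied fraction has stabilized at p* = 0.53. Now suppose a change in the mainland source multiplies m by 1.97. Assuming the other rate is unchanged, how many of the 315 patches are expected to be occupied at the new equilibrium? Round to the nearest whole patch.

217

Balance m(1−p*) = e·p* gives m = e·p*/(1−p*) = 0.73×0.53000/0.47000 = 0.82319.
New p* = m/(m+e) = 1.62168/(1.62168+0.73000) = 0.68958.
Expected occupied = 315 × 0.68958 = 217.22 ≈ 217.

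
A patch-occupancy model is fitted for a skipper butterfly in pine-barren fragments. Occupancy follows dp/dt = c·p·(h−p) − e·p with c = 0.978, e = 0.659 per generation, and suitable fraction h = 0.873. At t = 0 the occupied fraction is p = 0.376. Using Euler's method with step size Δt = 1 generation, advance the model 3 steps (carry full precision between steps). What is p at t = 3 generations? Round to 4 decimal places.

0.2559

Update rule: p ← p + [c·p·(h−p) − e·p]·Δt with Δt = 1.
step 1: Δp = -0.06502, p = 0.31098
step 2: Δp = -0.03400, p = 0.27697
step 3: Δp = -0.02107, p = 0.25590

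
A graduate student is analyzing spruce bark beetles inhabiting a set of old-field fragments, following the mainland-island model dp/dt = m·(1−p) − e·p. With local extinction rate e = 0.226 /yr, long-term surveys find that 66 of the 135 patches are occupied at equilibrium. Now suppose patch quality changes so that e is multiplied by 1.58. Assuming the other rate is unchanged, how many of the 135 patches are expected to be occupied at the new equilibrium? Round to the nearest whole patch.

Observed p* = 66/135 = 0.48889.
Balance m(1−p*) = e·p* gives m = e·p*/(1−p*) = 0.226×0.48889/0.51111 = 0.21617.
New p* = m/(m+e) = 0.21617/(0.21617+0.35708) = 0.37710.
Expected occupied = 135 × 0.37710 = 50.91 ≈ 51.

51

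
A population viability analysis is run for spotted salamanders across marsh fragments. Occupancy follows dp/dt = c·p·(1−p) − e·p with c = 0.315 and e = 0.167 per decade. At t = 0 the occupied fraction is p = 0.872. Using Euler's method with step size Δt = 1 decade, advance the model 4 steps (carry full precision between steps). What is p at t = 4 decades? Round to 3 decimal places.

Update rule: p ← p + [c·p·(1−p) − e·p]·Δt with Δt = 1.
t = 1: p = 0.87200 + (-0.11046) = 0.76154
t = 2: p = 0.76154 + (-0.06997) = 0.69156
t = 3: p = 0.69156 + (-0.04830) = 0.64326
t = 4: p = 0.64326 + (-0.03514) = 0.60812

0.608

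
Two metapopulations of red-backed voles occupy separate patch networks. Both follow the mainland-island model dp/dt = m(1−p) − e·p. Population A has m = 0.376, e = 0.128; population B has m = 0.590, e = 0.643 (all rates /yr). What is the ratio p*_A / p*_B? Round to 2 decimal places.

A: p*_A = m/(m+e) = 0.376/0.5040 = 0.7460.
B: p*_B = 0.590/1.2330 = 0.4785.
p*_A / p*_B = 0.7460/0.4785 = 1.5591.

1.56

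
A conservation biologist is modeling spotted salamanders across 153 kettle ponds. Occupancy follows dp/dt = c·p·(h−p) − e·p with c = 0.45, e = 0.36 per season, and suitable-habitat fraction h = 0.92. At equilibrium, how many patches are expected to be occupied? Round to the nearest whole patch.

p* = h − e/c = 0.92 − 0.8000 = 0.1200.
Expected occupied patches = N × p* = 153 × 0.1200 = 18.36 ≈ 18.

18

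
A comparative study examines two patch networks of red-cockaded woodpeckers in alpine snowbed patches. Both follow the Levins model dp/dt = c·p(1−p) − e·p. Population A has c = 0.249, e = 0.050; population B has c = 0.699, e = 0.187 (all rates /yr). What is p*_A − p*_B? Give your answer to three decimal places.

A: p*_A = 1 − 0.050/0.249 = 0.7992.
B: p*_B = 1 − 0.187/0.699 = 0.7325.
p*_A − p*_B = 0.7992 − 0.7325 = 0.0667.

0.067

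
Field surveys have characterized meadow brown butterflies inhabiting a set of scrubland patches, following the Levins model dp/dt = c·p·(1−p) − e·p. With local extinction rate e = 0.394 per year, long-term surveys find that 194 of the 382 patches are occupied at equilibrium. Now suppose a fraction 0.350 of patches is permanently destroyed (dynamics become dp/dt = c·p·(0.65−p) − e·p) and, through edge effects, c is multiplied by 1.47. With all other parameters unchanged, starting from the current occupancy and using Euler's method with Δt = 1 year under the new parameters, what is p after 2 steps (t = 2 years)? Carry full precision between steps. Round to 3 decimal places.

0.357

Observed p* = 194/382 = 0.50785.
Balance c(1−p*) = e gives c = e/(1 − 0.50785) = 0.394/0.49215 = 0.80057.
Starting from p₀ = 0.50785; update p ← p + (dp/dt)·Δt with the new parameters.
t = 1: p = 0.50785 + (-0.11514) = 0.39272
t = 2: p = 0.39272 + (-0.03582) = 0.35689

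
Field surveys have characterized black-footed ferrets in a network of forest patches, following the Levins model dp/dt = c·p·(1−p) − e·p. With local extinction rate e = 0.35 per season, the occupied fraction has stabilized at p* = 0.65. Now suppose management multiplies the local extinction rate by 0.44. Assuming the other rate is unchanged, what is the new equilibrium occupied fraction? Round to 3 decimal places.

0.846

Balance c(1−p*) = e gives c = e/(1 − 0.65000) = 0.35/0.35000 = 1.00000.
New p* = 1 − e/c = 1 − 0.15400/1.00000 = 0.84600.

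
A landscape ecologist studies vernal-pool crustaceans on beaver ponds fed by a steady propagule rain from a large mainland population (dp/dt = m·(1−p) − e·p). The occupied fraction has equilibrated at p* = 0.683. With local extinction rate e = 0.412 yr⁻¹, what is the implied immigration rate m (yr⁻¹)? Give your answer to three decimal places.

At equilibrium m(1−p*) = e·p*, so m = e·p*/(1−p*).
m = 0.412 × 0.683 / 0.3170 = 0.2814/0.3170 = 0.8877.

0.888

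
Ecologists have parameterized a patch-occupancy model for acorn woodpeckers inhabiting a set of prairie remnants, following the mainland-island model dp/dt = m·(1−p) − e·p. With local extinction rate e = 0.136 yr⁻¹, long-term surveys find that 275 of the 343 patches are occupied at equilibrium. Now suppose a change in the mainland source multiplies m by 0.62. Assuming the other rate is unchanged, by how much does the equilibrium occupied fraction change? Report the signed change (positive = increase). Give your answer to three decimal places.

Observed p* = 275/343 = 0.80175.
Balance m(1−p*) = e·p* gives m = e·p*/(1−p*) = 0.136×0.80175/0.19825 = 0.55000.
New p* = m/(m+e) = 0.34100/(0.34100+0.13600) = 0.71488.
Δp* = 0.71488 − 0.80175 = -0.08687.

-0.087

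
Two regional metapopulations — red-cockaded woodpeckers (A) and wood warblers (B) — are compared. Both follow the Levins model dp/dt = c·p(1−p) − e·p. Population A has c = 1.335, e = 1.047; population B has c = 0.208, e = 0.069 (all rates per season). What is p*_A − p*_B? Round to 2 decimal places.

-0.45

A: p*_A = 1 − 1.047/1.335 = 0.2157.
B: p*_B = 1 − 0.069/0.208 = 0.6683.
p*_A − p*_B = 0.2157 − 0.6683 = -0.4525.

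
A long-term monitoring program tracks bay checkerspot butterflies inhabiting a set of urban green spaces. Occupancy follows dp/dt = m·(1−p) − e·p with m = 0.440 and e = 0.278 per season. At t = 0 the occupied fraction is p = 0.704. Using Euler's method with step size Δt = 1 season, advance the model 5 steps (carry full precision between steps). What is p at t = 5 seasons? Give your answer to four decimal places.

Update rule: p ← p + [m·(1−p) − e·p]·Δt with Δt = 1.
step 1: Δp = -0.06547, p = 0.63853
step 2: Δp = -0.01846, p = 0.62006
step 3: Δp = -0.00521, p = 0.61486
step 4: Δp = -0.00147, p = 0.61339
step 5: Δp = -0.00041, p = 0.61298

0.6130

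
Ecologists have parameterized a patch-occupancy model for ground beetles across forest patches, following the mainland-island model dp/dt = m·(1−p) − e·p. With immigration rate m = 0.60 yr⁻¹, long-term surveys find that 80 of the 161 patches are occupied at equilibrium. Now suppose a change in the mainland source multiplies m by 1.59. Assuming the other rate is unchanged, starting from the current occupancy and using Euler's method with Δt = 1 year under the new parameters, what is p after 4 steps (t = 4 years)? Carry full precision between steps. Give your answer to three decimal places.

Observed p* = 80/161 = 0.49689.
Balance m(1−p*) = e·p* gives e = m(1−p*)/p* = 0.60×0.50311/0.49689 = 0.60750.
Starting from p₀ = 0.49689; update p ← p + (dp/dt)·Δt with the new parameters.
p: 0.49689 → 0.67499  (Δp = +0.17810)
p: 0.67499 → 0.57499  (Δp = -0.10000)
p: 0.57499 → 0.63114  (Δp = +0.05615)
p: 0.63114 → 0.59961  (Δp = -0.03153)

0.600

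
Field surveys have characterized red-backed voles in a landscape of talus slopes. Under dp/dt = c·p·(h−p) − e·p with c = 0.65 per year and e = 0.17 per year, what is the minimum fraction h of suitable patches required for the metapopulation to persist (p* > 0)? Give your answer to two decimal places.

0.26

p* = h − e/c is positive only when h > e/c.
h_min = e/c = 0.17/0.65 = 0.2615.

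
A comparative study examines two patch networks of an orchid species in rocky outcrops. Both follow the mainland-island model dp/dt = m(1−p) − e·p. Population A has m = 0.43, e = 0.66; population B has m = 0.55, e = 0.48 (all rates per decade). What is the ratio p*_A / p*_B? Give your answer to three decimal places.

A: p*_A = m/(m+e) = 0.43/1.0900 = 0.3945.
B: p*_B = 0.55/1.0300 = 0.5340.
p*_A / p*_B = 0.3945/0.5340 = 0.7388.

0.739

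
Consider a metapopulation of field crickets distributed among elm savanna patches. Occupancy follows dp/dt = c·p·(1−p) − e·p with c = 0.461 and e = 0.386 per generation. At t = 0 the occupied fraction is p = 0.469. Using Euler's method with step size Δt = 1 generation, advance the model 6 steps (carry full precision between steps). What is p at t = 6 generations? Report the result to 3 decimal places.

Update rule: p ← p + [c·p·(1−p) − e·p]·Δt with Δt = 1.
  1  |  dp/dt·Δt = -0.066227  |  p_1 = 0.402773
  2  |  dp/dt·Δt = -0.044578  |  p_2 = 0.358195
  3  |  dp/dt·Δt = -0.032283  |  p_3 = 0.325911
  4  |  dp/dt·Δt = -0.024523  |  p_4 = 0.301388
  5  |  dp/dt·Δt = -0.019271  |  p_5 = 0.282117
  6  |  dp/dt·Δt = -0.015532  |  p_6 = 0.266585

0.267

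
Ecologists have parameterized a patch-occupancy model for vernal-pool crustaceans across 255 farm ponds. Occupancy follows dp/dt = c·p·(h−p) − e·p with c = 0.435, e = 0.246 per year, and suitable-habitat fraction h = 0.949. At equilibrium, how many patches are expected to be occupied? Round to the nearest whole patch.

p* = h − e/c = 0.949 − 0.5655 = 0.3835.
Expected occupied patches = N × p* = 255 × 0.3835 = 97.79 ≈ 98.

98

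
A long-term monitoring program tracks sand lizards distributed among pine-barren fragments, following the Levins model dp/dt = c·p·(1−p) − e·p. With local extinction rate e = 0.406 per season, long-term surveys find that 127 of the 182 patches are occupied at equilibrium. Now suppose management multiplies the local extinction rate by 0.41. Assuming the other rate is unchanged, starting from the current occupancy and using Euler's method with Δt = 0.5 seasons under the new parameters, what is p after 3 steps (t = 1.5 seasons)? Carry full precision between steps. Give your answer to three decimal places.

Observed p* = 127/182 = 0.69780.
Balance c(1−p*) = e gives c = e/(1 − 0.69780) = 0.406/0.30220 = 1.34349.
Starting from p₀ = 0.69780; update p ← p + (dp/dt)·Δt with the new parameters.
step 1: Δp = +0.08358, p = 0.78138
step 2: Δp = +0.04972, p = 0.83110
step 3: Δp = +0.02512, p = 0.85622

0.856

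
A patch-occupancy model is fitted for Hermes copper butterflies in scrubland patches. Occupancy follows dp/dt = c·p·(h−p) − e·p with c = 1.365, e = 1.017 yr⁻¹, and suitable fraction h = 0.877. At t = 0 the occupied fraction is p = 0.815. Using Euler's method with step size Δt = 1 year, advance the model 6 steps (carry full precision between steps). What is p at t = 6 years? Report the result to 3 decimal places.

0.084

Update rule: p ← p + [c·p·(h−p) − e·p]·Δt with Δt = 1.
t = 1: p = 0.81500 + (-0.75988) = 0.05512
t = 2: p = 0.05512 + (+0.00578) = 0.06090
t = 3: p = 0.06090 + (+0.00591) = 0.06680
t = 4: p = 0.06680 + (+0.00594) = 0.07274
t = 5: p = 0.07274 + (+0.00588) = 0.07862
t = 6: p = 0.07862 + (+0.00572) = 0.08435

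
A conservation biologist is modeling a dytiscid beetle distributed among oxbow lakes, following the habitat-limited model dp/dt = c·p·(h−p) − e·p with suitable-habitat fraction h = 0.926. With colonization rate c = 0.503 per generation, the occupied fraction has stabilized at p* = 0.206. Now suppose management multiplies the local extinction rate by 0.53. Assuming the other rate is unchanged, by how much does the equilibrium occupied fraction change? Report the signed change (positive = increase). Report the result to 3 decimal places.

Balance c(h−p*) = e gives e = 0.503×(0.926 − 0.20600) = 0.36216.
New p* = 0.926 − e/c = 0.926 − 0.19194/0.50300 = 0.54441.
Δp* = 0.54441 − 0.20600 = +0.33841.

0.338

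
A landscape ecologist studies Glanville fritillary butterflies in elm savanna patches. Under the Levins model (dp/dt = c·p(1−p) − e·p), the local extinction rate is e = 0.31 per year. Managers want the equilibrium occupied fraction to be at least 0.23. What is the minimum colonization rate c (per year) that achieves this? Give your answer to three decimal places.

0.403

p* = 1 − e/c ≥ 0.23 requires e/c ≤ 0.7700, i.e. c ≥ e/0.7700.
c_min = 0.31/0.7700 = 0.4026.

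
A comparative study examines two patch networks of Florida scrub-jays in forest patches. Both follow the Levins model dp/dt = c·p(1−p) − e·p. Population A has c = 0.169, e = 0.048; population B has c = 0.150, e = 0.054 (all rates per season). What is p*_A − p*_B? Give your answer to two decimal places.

A: p*_A = 1 − 0.048/0.169 = 0.7160.
B: p*_B = 1 − 0.054/0.150 = 0.6400.
p*_A − p*_B = 0.7160 − 0.6400 = 0.0760.

0.08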